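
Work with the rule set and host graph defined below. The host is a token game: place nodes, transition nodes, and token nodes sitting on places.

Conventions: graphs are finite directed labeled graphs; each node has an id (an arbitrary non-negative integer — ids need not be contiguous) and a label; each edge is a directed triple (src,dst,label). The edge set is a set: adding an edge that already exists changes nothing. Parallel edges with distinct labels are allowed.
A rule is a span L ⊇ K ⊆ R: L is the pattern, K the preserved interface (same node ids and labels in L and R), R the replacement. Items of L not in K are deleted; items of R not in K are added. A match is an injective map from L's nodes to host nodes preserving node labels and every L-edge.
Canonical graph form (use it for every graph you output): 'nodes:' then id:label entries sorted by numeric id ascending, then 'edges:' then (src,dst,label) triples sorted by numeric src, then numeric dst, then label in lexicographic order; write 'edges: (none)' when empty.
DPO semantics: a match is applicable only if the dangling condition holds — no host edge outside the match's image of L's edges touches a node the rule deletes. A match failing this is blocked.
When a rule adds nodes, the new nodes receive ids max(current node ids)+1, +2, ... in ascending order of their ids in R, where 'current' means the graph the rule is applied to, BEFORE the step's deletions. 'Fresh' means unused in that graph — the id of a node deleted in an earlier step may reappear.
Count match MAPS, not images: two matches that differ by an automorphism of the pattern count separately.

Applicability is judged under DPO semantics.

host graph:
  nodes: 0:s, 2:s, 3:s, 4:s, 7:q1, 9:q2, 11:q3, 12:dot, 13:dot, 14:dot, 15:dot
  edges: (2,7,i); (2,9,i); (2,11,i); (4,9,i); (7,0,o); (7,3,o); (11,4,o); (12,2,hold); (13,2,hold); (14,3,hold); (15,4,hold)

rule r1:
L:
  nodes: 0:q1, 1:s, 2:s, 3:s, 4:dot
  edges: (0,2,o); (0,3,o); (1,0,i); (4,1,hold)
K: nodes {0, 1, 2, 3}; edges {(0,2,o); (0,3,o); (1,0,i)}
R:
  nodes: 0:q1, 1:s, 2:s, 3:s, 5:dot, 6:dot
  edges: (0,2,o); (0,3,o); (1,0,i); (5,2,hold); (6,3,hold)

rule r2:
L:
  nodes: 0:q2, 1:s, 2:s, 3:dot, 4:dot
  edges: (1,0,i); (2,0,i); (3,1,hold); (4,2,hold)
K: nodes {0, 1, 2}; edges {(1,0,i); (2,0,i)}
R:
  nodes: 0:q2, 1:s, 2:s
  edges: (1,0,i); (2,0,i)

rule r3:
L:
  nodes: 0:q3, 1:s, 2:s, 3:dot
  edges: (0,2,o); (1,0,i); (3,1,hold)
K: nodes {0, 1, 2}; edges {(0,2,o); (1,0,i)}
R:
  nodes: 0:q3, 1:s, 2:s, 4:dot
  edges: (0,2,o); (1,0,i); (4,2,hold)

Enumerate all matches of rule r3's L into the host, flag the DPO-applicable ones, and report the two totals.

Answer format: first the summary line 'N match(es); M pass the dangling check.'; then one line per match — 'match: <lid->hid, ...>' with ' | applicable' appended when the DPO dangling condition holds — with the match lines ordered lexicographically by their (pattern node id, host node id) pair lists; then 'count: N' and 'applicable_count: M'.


2 match(es); 2 pass the dangling check.
match: 0->11, 1->2, 2->4, 3->12 | applicable
match: 0->11, 1->2, 2->4, 3->13 | applicable
count: 2
applicable_count: 2


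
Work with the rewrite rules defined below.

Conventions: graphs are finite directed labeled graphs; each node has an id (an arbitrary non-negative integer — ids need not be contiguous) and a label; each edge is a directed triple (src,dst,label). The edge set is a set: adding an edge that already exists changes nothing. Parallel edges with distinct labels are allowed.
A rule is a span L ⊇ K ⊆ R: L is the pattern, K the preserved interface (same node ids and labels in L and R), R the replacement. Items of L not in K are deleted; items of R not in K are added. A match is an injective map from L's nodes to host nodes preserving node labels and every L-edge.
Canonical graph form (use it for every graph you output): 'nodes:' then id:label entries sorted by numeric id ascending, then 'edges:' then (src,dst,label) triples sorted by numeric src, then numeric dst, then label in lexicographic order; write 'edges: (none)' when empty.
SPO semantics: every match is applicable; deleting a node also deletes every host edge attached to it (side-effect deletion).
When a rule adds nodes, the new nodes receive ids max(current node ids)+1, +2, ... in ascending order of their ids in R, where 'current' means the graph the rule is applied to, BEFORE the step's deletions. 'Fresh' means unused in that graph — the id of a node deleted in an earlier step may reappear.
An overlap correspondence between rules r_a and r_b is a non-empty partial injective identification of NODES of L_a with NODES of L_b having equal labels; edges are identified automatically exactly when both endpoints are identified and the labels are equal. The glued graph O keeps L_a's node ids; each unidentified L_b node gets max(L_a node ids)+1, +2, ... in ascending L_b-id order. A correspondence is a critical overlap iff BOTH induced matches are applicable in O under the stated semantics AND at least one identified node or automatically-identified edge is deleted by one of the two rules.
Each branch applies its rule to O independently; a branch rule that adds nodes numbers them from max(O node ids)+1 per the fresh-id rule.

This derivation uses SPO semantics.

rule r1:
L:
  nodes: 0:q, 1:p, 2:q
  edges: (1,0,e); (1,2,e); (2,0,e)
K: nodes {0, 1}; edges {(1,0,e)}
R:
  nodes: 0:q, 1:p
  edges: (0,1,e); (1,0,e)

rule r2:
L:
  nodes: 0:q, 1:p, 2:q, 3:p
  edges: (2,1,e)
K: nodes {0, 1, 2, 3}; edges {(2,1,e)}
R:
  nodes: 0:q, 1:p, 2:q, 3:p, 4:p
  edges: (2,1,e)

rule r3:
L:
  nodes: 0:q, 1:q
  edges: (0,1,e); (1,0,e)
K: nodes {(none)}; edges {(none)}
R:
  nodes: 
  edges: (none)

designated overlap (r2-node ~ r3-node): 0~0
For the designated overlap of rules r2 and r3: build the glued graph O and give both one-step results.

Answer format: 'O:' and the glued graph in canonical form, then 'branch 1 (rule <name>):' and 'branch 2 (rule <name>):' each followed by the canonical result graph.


O:
nodes: 0:q, 1:p, 2:q, 3:p, 4:q
edges: (0,4,e); (2,1,e); (4,0,e)
branch 1 (rule r2):
nodes: 0:q, 1:p, 2:q, 3:p, 4:q, 5:p
edges: (0,4,e); (2,1,e); (4,0,e)
branch 2 (rule r3):
nodes: 1:p, 2:q, 3:p
edges: (2,1,e)


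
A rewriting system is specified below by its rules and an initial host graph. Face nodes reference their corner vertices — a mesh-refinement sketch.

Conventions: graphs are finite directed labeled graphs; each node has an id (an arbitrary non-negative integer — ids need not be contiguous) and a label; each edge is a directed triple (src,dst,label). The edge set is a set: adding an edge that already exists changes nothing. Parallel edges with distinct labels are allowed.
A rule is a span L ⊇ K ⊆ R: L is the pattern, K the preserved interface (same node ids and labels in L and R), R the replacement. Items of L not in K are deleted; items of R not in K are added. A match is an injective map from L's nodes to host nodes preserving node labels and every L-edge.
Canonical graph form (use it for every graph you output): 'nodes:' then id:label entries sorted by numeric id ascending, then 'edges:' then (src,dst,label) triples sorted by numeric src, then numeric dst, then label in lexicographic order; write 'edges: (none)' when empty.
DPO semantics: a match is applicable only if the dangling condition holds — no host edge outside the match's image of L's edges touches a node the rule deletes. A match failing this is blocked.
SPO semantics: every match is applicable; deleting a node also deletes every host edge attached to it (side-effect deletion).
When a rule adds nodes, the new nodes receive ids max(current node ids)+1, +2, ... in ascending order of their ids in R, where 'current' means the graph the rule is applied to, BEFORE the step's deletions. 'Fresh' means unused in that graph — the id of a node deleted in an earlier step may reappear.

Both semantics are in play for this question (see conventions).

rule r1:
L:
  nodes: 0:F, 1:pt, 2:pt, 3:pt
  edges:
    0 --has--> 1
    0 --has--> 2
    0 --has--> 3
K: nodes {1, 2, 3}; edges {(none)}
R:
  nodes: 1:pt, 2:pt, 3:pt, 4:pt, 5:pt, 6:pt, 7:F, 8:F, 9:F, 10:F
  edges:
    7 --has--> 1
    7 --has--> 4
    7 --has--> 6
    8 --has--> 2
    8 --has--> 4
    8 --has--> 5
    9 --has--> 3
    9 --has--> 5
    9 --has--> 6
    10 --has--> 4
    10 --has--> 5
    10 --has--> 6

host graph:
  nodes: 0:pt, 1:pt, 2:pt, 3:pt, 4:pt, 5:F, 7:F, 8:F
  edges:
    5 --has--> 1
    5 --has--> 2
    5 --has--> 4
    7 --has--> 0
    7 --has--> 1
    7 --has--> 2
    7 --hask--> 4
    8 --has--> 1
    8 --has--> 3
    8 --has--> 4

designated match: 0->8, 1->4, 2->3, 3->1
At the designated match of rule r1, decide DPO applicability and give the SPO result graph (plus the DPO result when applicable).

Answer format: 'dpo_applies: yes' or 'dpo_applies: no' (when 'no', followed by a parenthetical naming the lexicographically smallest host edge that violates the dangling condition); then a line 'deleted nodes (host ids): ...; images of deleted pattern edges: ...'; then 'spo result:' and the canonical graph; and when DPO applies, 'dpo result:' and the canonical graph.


dpo_applies: yes
deleted nodes (host ids): 8; images of deleted pattern edges: (8,1,has); (8,3,has); (8,4,has)
spo result:
nodes: 0:pt, 1:pt, 2:pt, 3:pt, 4:pt, 5:F, 7:F, 9:pt, 10:pt, 11:pt, 12:F, 13:F, 14:F, 15:F
edges: (5,1,has); (5,2,has); (5,4,has); (7,0,has); (7,1,has); (7,2,has); (7,4,hask); (12,4,has); (12,9,has); (12,11,has); (13,3,has); (13,9,has); (13,10,has); (14,1,has); (14,10,has); (14,11,has); (15,9,has); (15,10,has); (15,11,has)
dpo result:
nodes: 0:pt, 1:pt, 2:pt, 3:pt, 4:pt, 5:F, 7:F, 9:pt, 10:pt, 11:pt, 12:F, 13:F, 14:F, 15:F
edges: (5,1,has); (5,2,has); (5,4,has); (7,0,has); (7,1,has); (7,2,has); (7,4,hask); (12,4,has); (12,9,has); (12,11,has); (13,3,has); (13,9,has); (13,10,has); (14,1,has); (14,10,has); (14,11,has); (15,9,has); (15,10,has); (15,11,has)


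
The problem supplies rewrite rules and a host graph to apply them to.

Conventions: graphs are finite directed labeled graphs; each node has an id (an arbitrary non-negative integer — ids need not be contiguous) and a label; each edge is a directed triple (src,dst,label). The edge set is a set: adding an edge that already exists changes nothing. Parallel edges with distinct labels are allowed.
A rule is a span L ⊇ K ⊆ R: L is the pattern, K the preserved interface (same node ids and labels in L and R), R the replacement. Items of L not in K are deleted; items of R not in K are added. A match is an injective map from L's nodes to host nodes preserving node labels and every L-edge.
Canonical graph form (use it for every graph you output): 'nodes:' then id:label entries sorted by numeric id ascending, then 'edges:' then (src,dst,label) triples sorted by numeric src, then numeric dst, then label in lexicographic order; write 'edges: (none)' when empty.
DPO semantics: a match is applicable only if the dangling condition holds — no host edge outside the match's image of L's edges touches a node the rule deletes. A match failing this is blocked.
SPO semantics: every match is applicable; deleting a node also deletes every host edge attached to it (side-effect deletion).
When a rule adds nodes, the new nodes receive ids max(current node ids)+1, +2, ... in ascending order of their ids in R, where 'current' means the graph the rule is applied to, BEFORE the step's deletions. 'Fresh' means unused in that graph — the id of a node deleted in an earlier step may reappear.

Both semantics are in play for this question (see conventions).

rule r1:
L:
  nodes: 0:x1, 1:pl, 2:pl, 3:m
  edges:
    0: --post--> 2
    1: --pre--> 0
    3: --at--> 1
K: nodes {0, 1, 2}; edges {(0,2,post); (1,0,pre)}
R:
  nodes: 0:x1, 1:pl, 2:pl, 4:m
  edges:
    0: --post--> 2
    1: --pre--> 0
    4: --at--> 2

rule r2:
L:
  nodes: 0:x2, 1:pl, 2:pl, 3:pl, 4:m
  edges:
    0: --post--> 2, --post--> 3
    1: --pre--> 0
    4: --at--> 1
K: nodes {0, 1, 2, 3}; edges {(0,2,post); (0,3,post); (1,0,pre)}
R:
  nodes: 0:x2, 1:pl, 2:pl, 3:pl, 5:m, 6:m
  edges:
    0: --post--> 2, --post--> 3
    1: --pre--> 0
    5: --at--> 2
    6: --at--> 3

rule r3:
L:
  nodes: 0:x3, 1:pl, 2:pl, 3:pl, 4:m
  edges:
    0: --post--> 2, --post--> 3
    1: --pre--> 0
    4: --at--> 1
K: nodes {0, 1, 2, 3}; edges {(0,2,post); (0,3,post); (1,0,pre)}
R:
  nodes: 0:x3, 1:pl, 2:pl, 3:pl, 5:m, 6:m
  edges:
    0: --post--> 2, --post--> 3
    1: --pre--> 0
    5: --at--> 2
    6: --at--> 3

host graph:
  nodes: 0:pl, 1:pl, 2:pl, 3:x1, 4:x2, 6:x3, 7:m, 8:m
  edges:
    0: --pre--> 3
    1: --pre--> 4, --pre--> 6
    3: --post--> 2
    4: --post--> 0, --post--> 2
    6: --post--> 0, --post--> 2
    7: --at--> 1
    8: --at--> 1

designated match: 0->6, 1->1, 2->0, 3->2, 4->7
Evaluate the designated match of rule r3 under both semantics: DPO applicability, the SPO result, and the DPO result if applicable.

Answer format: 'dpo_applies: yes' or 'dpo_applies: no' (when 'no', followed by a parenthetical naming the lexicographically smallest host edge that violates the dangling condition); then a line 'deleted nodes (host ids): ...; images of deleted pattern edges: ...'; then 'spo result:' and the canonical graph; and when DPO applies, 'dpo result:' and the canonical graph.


dpo_applies: yes
deleted nodes (host ids): 7; images of deleted pattern edges: (7,1,at)
spo result:
nodes: 0:pl, 1:pl, 2:pl, 3:x1, 4:x2, 6:x3, 8:m, 9:m, 10:m
edges: (0,3,pre); (1,4,pre); (1,6,pre); (3,2,post); (4,0,post); (4,2,post); (6,0,post); (6,2,post); (8,1,at); (9,0,at); (10,2,at)
dpo result:
nodes: 0:pl, 1:pl, 2:pl, 3:x1, 4:x2, 6:x3, 8:m, 9:m, 10:m
edges: (0,3,pre); (1,4,pre); (1,6,pre); (3,2,post); (4,0,post); (4,2,post); (6,0,post); (6,2,post); (8,1,at); (9,0,at); (10,2,at)


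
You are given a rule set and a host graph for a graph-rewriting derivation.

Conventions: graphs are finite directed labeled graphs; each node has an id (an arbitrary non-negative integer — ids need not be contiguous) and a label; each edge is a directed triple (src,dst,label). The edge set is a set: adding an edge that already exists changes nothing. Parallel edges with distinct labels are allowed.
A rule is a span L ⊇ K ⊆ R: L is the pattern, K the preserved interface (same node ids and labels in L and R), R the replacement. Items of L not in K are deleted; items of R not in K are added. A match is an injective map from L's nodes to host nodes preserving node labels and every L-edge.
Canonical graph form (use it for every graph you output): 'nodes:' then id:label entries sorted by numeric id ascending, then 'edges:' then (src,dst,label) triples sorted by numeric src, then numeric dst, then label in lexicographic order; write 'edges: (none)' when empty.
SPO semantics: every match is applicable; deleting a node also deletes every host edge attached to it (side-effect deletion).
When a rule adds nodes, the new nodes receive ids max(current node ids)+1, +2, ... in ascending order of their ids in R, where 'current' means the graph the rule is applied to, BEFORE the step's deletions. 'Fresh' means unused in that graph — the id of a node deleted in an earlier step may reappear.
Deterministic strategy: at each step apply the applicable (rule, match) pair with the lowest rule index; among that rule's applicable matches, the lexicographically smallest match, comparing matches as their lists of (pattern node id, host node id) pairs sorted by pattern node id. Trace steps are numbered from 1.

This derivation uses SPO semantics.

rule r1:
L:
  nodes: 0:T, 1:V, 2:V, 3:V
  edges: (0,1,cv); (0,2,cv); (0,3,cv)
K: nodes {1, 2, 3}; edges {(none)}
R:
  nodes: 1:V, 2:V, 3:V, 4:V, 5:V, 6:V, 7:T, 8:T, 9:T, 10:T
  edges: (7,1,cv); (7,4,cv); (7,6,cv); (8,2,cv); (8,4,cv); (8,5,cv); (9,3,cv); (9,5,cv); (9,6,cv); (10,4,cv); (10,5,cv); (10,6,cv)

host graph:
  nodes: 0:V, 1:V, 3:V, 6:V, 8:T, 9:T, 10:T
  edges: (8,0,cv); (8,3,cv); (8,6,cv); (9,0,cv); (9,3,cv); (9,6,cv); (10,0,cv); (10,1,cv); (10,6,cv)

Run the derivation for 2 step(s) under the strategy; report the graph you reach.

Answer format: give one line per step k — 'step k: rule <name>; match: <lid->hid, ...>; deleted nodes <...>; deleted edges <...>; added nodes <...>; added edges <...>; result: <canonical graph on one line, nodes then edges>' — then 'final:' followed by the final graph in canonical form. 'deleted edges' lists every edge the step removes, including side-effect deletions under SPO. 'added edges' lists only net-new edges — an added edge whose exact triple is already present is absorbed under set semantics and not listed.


step 1: rule r1; match: 0->8, 1->0, 2->3, 3->6; deleted nodes 8; deleted edges (8,0,cv); (8,3,cv); (8,6,cv); added nodes 11, 12, 13, 14, 15, 16, 17; added edges (14,0,cv); (14,11,cv); (14,13,cv); (15,3,cv); (15,11,cv); (15,12,cv); (16,6,cv); (16,12,cv); (16,13,cv); (17,11,cv); (17,12,cv); (17,13,cv); result: nodes: 0:V, 1:V, 3:V, 6:V, 9:T, 10:T, 11:V, 12:V, 13:V, 14:T, 15:T, 16:T, 17:T edges: (9,0,cv); (9,3,cv); (9,6,cv); (10,0,cv); (10,1,cv); (10,6,cv); (14,0,cv); (14,11,cv); (14,13,cv); (15,3,cv); (15,11,cv); (15,12,cv); (16,6,cv); (16,12,cv); (16,13,cv); (17,11,cv); (17,12,cv); (17,13,cv)
step 2: rule r1; match: 0->9, 1->0, 2->3, 3->6; deleted nodes 9; deleted edges (9,0,cv); (9,3,cv); (9,6,cv); added nodes 18, 19, 20, 21, 22, 23, 24; added edges (21,0,cv); (21,18,cv); (21,20,cv); (22,3,cv); (22,18,cv); (22,19,cv); (23,6,cv); (23,19,cv); (23,20,cv); (24,18,cv); (24,19,cv); (24,20,cv); result: nodes: 0:V, 1:V, 3:V, 6:V, 10:T, 11:V, 12:V, 13:V, 14:T, 15:T, 16:T, 17:T, 18:V, 19:V, 20:V, 21:T, 22:T, 23:T, 24:T edges: (10,0,cv); (10,1,cv); (10,6,cv); (14,0,cv); (14,11,cv); (14,13,cv); (15,3,cv); (15,11,cv); (15,12,cv); (16,6,cv); (16,12,cv); (16,13,cv); (17,11,cv); (17,12,cv); (17,13,cv); (21,0,cv); (21,18,cv); (21,20,cv); (22,3,cv); (22,18,cv); (22,19,cv); (23,6,cv); (23,19,cv); (23,20,cv); (24,18,cv); (24,19,cv); (24,20,cv)
final:
nodes: 0:V, 1:V, 3:V, 6:V, 10:T, 11:V, 12:V, 13:V, 14:T, 15:T, 16:T, 17:T, 18:V, 19:V, 20:V, 21:T, 22:T, 23:T, 24:T
edges: (10,0,cv); (10,1,cv); (10,6,cv); (14,0,cv); (14,11,cv); (14,13,cv); (15,3,cv); (15,11,cv); (15,12,cv); (16,6,cv); (16,12,cv); (16,13,cv); (17,11,cv); (17,12,cv); (17,13,cv); (21,0,cv); (21,18,cv); (21,20,cv); (22,3,cv); (22,18,cv); (22,19,cv); (23,6,cv); (23,19,cv); (23,20,cv); (24,18,cv); (24,19,cv); (24,20,cv)


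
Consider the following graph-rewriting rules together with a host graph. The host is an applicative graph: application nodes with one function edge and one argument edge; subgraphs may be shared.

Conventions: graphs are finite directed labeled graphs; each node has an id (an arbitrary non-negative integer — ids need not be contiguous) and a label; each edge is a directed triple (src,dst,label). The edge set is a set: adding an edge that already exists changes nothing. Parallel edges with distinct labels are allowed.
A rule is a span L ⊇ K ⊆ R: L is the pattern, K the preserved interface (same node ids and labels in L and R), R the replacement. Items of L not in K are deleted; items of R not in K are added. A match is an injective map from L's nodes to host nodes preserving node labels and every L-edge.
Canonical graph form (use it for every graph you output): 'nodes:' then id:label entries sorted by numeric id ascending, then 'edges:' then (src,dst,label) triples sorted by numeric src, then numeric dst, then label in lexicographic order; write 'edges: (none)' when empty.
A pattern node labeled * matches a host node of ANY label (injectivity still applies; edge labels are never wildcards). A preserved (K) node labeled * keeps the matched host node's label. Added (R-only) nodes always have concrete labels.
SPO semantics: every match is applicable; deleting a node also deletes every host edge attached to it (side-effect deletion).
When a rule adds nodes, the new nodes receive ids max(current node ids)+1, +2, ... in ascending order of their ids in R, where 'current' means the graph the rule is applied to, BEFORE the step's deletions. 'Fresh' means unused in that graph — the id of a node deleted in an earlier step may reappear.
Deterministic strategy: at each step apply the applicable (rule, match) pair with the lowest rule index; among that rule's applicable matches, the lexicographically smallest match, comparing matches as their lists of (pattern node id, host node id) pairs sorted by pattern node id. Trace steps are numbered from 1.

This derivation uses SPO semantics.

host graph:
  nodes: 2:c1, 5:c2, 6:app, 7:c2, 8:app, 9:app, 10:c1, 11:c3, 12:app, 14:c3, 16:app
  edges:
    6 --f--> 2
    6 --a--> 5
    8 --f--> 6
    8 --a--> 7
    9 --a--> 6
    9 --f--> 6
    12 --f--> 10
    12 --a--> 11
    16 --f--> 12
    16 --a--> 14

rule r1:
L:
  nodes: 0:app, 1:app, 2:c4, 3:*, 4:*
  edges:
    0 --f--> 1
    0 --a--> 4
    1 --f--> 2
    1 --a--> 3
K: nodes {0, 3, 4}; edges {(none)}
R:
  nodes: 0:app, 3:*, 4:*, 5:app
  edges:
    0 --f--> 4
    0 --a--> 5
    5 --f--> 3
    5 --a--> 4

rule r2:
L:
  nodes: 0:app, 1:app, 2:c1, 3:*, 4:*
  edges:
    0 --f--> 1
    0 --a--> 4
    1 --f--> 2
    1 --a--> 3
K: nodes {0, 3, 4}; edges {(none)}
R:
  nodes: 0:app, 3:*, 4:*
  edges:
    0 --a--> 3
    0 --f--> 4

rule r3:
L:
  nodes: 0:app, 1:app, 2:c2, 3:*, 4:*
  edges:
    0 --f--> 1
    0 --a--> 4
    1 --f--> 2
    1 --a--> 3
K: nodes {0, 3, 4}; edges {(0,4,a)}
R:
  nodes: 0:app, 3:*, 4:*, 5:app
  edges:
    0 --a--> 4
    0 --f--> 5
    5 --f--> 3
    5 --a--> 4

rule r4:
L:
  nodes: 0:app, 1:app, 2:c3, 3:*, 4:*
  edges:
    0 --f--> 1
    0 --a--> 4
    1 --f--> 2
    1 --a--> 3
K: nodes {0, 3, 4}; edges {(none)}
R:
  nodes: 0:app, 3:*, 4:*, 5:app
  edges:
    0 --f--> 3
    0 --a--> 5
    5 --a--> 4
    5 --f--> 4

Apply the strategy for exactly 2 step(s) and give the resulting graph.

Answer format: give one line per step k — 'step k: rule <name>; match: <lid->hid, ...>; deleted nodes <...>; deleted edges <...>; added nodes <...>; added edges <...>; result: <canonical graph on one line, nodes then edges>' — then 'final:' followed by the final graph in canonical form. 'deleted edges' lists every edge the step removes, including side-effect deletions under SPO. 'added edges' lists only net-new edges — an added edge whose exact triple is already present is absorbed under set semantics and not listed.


step 1: rule r2; match: 0->8, 1->6, 2->2, 3->5, 4->7; deleted nodes 2, 6; deleted edges (6,2,f); (6,5,a); (8,6,f); (8,7,a); (9,6,a); (9,6,f); added nodes (none); added edges (8,5,a); (8,7,f); result: nodes: 5:c2, 7:c2, 8:app, 9:app, 10:c1, 11:c3, 12:app, 14:c3, 16:app edges: (8,5,a); (8,7,f); (12,10,f); (12,11,a); (16,12,f); (16,14,a)
step 2: rule r2; match: 0->16, 1->12, 2->10, 3->11, 4->14; deleted nodes 10, 12; deleted edges (12,10,f); (12,11,a); (16,12,f); (16,14,a); added nodes (none); added edges (16,11,a); (16,14,f); result: nodes: 5:c2, 7:c2, 8:app, 9:app, 11:c3, 14:c3, 16:app edges: (8,5,a); (8,7,f); (16,11,a); (16,14,f)
final:
nodes: 5:c2, 7:c2, 8:app, 9:app, 11:c3, 14:c3, 16:app
edges: (8,5,a); (8,7,f); (16,11,a); (16,14,f)


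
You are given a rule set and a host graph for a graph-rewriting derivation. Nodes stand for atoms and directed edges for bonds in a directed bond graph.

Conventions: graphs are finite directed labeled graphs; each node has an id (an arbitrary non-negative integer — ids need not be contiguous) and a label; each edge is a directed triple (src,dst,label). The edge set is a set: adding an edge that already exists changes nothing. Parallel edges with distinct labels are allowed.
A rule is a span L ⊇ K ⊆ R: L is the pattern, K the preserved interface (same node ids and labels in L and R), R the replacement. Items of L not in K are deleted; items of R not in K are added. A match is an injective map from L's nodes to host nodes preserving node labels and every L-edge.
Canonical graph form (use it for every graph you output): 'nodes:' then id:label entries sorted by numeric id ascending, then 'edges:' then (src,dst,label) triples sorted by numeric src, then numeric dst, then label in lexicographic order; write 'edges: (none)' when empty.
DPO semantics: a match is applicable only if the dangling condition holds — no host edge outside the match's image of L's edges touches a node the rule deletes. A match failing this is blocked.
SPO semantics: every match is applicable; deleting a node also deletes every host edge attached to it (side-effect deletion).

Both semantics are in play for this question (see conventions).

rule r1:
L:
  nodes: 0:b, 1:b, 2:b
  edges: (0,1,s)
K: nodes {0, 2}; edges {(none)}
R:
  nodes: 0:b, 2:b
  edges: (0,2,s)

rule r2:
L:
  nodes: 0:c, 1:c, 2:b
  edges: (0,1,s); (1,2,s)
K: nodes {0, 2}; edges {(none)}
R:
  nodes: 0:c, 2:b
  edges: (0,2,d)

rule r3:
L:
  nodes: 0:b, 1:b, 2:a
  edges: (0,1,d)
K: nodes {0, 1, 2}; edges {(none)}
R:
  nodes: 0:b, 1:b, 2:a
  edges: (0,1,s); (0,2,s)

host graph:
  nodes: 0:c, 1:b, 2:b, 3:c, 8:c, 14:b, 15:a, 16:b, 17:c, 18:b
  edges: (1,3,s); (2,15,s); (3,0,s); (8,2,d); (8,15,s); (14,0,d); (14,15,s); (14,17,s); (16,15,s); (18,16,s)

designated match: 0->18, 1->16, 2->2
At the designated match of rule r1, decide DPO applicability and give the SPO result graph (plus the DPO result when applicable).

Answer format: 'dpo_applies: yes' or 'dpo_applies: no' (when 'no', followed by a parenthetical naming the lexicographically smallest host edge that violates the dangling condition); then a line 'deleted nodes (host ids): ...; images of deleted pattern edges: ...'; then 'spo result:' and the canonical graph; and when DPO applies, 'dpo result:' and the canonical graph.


dpo_applies: no
(the rule deletes node 16, which keeps host edge (16,15,s) outside the match image — the dangling condition fails, DPO blocks; SPO proceeds and side-deletes such edges)
deleted nodes (host ids): 16; images of deleted pattern edges: (18,16,s)
spo result:
nodes: 0:c, 1:b, 2:b, 3:c, 8:c, 14:b, 15:a, 17:c, 18:b
edges: (1,3,s); (2,15,s); (3,0,s); (8,2,d); (8,15,s); (14,0,d); (14,15,s); (14,17,s); (18,2,s)


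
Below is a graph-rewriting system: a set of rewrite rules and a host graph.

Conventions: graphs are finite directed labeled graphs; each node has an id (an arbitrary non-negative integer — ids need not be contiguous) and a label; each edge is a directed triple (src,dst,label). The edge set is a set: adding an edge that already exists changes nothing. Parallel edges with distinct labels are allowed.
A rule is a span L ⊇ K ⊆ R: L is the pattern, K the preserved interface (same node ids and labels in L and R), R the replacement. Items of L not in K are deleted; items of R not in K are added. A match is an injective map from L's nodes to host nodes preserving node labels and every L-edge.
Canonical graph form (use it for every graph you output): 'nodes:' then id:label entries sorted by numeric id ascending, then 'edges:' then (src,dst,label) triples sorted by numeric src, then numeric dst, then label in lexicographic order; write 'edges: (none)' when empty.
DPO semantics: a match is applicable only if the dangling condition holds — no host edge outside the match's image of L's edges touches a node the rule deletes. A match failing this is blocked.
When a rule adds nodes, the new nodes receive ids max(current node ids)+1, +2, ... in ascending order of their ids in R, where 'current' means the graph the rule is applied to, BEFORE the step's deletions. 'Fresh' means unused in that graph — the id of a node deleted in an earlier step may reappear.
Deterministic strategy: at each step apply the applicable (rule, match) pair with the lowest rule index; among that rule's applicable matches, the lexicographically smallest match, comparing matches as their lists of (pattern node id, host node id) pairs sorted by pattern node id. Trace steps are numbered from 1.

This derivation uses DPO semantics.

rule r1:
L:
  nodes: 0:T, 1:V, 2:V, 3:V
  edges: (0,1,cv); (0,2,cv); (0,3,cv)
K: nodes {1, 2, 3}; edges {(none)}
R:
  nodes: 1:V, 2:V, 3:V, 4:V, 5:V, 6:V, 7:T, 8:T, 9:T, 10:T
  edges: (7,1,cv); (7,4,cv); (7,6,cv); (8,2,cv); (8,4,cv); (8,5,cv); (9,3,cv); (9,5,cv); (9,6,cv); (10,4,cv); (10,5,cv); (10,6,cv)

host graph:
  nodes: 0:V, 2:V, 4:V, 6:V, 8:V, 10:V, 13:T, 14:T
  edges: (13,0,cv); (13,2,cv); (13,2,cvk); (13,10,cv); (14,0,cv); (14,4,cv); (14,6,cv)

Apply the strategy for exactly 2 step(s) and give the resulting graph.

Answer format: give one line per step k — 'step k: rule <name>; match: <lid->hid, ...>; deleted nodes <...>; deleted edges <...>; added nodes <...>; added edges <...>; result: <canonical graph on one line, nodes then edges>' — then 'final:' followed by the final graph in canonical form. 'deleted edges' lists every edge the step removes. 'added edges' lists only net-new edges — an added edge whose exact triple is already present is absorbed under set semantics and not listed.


step 1: rule r1; match: 0->14, 1->0, 2->4, 3->6; deleted nodes 14; deleted edges (14,0,cv); (14,4,cv); (14,6,cv); added nodes 15, 16, 17, 18, 19, 20, 21; added edges (18,0,cv); (18,15,cv); (18,17,cv); (19,4,cv); (19,15,cv); (19,16,cv); (20,6,cv); (20,16,cv); (20,17,cv); (21,15,cv); (21,16,cv); (21,17,cv); result: nodes: 0:V, 2:V, 4:V, 6:V, 8:V, 10:V, 13:T, 15:V, 16:V, 17:V, 18:T, 19:T, 20:T, 21:T edges: (13,0,cv); (13,2,cv); (13,2,cvk); (13,10,cv); (18,0,cv); (18,15,cv); (18,17,cv); (19,4,cv); (19,15,cv); (19,16,cv); (20,6,cv); (20,16,cv); (20,17,cv); (21,15,cv); (21,16,cv); (21,17,cv)
step 2: rule r1; match: 0->18, 1->0, 2->15, 3->17; deleted nodes 18; deleted edges (18,0,cv); (18,15,cv); (18,17,cv); added nodes 22, 23, 24, 25, 26, 27, 28; added edges (25,0,cv); (25,22,cv); (25,24,cv); (26,15,cv); (26,22,cv); (26,23,cv); (27,17,cv); (27,23,cv); (27,24,cv); (28,22,cv); (28,23,cv); (28,24,cv); result: nodes: 0:V, 2:V, 4:V, 6:V, 8:V, 10:V, 13:T, 15:V, 16:V, 17:V, 19:T, 20:T, 21:T, 22:V, 23:V, 24:V, 25:T, 26:T, 27:T, 28:T edges: (13,0,cv); (13,2,cv); (13,2,cvk); (13,10,cv); (19,4,cv); (19,15,cv); (19,16,cv); (20,6,cv); (20,16,cv); (20,17,cv); (21,15,cv); (21,16,cv); (21,17,cv); (25,0,cv); (25,22,cv); (25,24,cv); (26,15,cv); (26,22,cv); (26,23,cv); (27,17,cv); (27,23,cv); (27,24,cv); (28,22,cv); (28,23,cv); (28,24,cv)
final:
nodes: 0:V, 2:V, 4:V, 6:V, 8:V, 10:V, 13:T, 15:V, 16:V, 17:V, 19:T, 20:T, 21:T, 22:V, 23:V, 24:V, 25:T, 26:T, 27:T, 28:T
edges: (13,0,cv); (13,2,cv); (13,2,cvk); (13,10,cv); (19,4,cv); (19,15,cv); (19,16,cv); (20,6,cv); (20,16,cv); (20,17,cv); (21,15,cv); (21,16,cv); (21,17,cv); (25,0,cv); (25,22,cv); (25,24,cv); (26,15,cv); (26,22,cv); (26,23,cv); (27,17,cv); (27,23,cv); (27,24,cv); (28,22,cv); (28,23,cv); (28,24,cv)


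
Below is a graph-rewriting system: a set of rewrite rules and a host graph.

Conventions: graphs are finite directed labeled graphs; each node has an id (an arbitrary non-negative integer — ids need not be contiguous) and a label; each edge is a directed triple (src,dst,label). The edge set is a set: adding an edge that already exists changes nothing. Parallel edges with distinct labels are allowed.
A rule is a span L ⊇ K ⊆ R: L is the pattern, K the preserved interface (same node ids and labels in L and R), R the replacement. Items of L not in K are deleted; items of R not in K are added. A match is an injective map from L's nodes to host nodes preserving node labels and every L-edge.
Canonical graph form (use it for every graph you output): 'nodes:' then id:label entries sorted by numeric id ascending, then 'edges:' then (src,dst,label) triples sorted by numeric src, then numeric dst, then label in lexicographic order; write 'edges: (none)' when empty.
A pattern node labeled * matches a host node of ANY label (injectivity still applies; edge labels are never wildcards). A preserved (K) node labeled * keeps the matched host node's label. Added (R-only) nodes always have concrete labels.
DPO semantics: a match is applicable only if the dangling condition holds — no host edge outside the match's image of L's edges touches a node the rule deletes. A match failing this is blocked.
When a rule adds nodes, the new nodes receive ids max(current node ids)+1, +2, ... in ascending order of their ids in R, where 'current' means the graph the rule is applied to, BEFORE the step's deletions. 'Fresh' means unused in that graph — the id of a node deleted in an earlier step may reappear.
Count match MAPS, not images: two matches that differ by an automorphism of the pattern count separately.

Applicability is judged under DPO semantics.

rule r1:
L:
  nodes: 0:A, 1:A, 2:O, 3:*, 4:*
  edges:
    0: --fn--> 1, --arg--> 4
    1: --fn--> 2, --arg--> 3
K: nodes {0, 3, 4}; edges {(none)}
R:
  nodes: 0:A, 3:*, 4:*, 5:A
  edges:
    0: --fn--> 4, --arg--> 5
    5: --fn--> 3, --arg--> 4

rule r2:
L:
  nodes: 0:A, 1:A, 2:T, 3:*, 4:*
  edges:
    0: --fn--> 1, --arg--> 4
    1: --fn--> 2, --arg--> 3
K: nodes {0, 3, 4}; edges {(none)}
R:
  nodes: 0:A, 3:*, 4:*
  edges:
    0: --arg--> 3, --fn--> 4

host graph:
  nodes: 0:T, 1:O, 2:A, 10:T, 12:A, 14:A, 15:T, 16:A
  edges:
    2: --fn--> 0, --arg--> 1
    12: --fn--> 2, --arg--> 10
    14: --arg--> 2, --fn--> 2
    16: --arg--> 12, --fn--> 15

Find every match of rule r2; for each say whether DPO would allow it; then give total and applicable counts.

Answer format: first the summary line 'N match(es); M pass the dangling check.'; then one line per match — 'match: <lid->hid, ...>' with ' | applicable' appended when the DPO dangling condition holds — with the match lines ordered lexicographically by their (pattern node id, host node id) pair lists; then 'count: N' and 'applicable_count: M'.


1 match(es); 0 pass the dangling check.
match: 0->12, 1->2, 2->0, 3->1, 4->10
count: 1
applicable_count: 0


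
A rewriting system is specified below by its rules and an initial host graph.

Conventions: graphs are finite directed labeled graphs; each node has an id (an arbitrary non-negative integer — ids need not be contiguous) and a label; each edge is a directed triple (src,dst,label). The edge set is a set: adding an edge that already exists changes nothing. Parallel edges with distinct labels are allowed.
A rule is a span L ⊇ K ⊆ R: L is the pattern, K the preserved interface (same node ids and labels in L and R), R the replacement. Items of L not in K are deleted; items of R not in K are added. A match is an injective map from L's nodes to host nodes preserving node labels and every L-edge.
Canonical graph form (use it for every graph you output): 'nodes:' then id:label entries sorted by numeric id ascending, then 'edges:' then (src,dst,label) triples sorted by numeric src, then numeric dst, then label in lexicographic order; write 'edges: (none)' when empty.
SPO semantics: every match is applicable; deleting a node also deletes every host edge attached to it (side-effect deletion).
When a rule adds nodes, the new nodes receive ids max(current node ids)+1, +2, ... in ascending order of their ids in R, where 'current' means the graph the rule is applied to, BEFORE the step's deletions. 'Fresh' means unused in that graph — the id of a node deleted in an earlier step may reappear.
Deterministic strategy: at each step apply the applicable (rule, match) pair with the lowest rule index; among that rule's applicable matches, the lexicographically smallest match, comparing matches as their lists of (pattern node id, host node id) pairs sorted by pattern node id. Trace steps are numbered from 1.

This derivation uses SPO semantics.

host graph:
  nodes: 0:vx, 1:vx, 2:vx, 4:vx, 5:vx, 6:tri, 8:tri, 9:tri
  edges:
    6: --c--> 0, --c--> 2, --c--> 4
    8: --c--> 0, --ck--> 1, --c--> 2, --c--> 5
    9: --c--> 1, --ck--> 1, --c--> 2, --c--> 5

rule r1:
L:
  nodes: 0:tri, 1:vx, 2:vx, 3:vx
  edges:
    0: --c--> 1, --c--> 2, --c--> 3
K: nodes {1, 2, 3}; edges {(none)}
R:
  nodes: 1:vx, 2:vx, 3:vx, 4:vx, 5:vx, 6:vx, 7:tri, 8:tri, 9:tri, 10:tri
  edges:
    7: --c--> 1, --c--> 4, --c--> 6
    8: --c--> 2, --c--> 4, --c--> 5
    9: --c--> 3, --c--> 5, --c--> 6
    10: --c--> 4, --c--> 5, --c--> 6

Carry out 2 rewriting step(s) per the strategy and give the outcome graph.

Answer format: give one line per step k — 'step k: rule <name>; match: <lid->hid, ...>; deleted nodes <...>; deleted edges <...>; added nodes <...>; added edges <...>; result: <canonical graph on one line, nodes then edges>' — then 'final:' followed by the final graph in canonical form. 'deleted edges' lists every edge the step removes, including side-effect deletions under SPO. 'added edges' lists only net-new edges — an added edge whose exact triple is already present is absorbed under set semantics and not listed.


step 1: rule r1; match: 0->6, 1->0, 2->2, 3->4; deleted nodes 6; deleted edges (6,0,c); (6,2,c); (6,4,c); added nodes 10, 11, 12, 13, 14, 15, 16; added edges (13,0,c); (13,10,c); (13,12,c); (14,2,c); (14,10,c); (14,11,c); (15,4,c); (15,11,c); (15,12,c); (16,10,c); (16,11,c); (16,12,c); result: nodes: 0:vx, 1:vx, 2:vx, 4:vx, 5:vx, 8:tri, 9:tri, 10:vx, 11:vx, 12:vx, 13:tri, 14:tri, 15:tri, 16:tri edges: (8,0,c); (8,1,ck); (8,2,c); (8,5,c); (9,1,c); (9,1,ck); (9,2,c); (9,5,c); (13,0,c); (13,10,c); (13,12,c); (14,2,c); (14,10,c); (14,11,c); (15,4,c); (15,11,c); (15,12,c); (16,10,c); (16,11,c); (16,12,c)
step 2: rule r1; match: 0->8, 1->0, 2->2, 3->5; deleted nodes 8; deleted edges (8,0,c); (8,1,ck); (8,2,c); (8,5,c); added nodes 17, 18, 19, 20, 21, 22, 23; added edges (20,0,c); (20,17,c); (20,19,c); (21,2,c); (21,17,c); (21,18,c); (22,5,c); (22,18,c); (22,19,c); (23,17,c); (23,18,c); (23,19,c); result: nodes: 0:vx, 1:vx, 2:vx, 4:vx, 5:vx, 9:tri, 10:vx, 11:vx, 12:vx, 13:tri, 14:tri, 15:tri, 16:tri, 17:vx, 18:vx, 19:vx, 20:tri, 21:tri, 22:tri, 23:tri edges: (9,1,c); (9,1,ck); (9,2,c); (9,5,c); (13,0,c); (13,10,c); (13,12,c); (14,2,c); (14,10,c); (14,11,c); (15,4,c); (15,11,c); (15,12,c); (16,10,c); (16,11,c); (16,12,c); (20,0,c); (20,17,c); (20,19,c); (21,2,c); (21,17,c); (21,18,c); (22,5,c); (22,18,c); (22,19,c); (23,17,c); (23,18,c); (23,19,c)
final:
nodes: 0:vx, 1:vx, 2:vx, 4:vx, 5:vx, 9:tri, 10:vx, 11:vx, 12:vx, 13:tri, 14:tri, 15:tri, 16:tri, 17:vx, 18:vx, 19:vx, 20:tri, 21:tri, 22:tri, 23:tri
edges: (9,1,c); (9,1,ck); (9,2,c); (9,5,c); (13,0,c); (13,10,c); (13,12,c); (14,2,c); (14,10,c); (14,11,c); (15,4,c); (15,11,c); (15,12,c); (16,10,c); (16,11,c); (16,12,c); (20,0,c); (20,17,c); (20,19,c); (21,2,c); (21,17,c); (21,18,c); (22,5,c); (22,18,c); (22,19,c); (23,17,c); (23,18,c); (23,19,c)


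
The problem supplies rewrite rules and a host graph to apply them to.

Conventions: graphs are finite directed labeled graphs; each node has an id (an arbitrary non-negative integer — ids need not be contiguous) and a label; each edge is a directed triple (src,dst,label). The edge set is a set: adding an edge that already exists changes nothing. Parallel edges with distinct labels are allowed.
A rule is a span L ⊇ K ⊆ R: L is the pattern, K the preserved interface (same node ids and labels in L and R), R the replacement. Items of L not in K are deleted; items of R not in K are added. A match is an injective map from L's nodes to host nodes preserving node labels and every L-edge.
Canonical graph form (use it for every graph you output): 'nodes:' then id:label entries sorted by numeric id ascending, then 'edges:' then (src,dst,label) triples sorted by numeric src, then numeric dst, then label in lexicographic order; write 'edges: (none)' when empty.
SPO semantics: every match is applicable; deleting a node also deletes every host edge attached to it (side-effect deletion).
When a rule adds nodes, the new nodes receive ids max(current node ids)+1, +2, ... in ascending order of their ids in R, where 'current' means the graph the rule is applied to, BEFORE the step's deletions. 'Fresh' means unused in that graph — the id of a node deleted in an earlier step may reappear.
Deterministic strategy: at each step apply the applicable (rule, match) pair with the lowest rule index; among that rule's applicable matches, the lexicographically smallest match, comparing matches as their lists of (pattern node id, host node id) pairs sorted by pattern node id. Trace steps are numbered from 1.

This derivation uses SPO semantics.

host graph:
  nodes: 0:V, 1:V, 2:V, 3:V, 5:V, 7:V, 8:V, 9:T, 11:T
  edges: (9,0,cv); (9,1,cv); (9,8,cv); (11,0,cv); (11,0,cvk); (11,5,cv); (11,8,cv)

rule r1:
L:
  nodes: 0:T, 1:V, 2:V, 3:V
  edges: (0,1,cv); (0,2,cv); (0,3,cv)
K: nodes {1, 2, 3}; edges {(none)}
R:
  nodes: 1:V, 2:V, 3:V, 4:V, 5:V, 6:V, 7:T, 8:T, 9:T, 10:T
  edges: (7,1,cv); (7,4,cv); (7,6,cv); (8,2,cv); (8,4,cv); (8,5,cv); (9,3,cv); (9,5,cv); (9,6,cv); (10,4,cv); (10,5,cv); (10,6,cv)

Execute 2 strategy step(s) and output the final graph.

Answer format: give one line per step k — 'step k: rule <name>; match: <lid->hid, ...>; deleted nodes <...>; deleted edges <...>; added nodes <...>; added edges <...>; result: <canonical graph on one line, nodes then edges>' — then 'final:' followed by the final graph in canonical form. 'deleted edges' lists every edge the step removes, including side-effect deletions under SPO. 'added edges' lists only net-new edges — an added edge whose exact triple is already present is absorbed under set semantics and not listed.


step 1: rule r1; match: 0->9, 1->0, 2->1, 3->8; deleted nodes 9; deleted edges (9,0,cv); (9,1,cv); (9,8,cv); added nodes 12, 13, 14, 15, 16, 17, 18; added edges (15,0,cv); (15,12,cv); (15,14,cv); (16,1,cv); (16,12,cv); (16,13,cv); (17,8,cv); (17,13,cv); (17,14,cv); (18,12,cv); (18,13,cv); (18,14,cv); result: nodes: 0:V, 1:V, 2:V, 3:V, 5:V, 7:V, 8:V, 11:T, 12:V, 13:V, 14:V, 15:T, 16:T, 17:T, 18:T edges: (11,0,cv); (11,0,cvk); (11,5,cv); (11,8,cv); (15,0,cv); (15,12,cv); (15,14,cv); (16,1,cv); (16,12,cv); (16,13,cv); (17,8,cv); (17,13,cv); (17,14,cv); (18,12,cv); (18,13,cv); (18,14,cv)
step 2: rule r1; match: 0->11, 1->0, 2->5, 3->8; deleted nodes 11; deleted edges (11,0,cv); (11,0,cvk); (11,5,cv); (11,8,cv); added nodes 19, 20, 21, 22, 23, 24, 25; added edges (22,0,cv); (22,19,cv); (22,21,cv); (23,5,cv); (23,19,cv); (23,20,cv); (24,8,cv); (24,20,cv); (24,21,cv); (25,19,cv); (25,20,cv); (25,21,cv); result: nodes: 0:V, 1:V, 2:V, 3:V, 5:V, 7:V, 8:V, 12:V, 13:V, 14:V, 15:T, 16:T, 17:T, 18:T, 19:V, 20:V, 21:V, 22:T, 23:T, 24:T, 25:T edges: (15,0,cv); (15,12,cv); (15,14,cv); (16,1,cv); (16,12,cv); (16,13,cv); (17,8,cv); (17,13,cv); (17,14,cv); (18,12,cv); (18,13,cv); (18,14,cv); (22,0,cv); (22,19,cv); (22,21,cv); (23,5,cv); (23,19,cv); (23,20,cv); (24,8,cv); (24,20,cv); (24,21,cv); (25,19,cv); (25,20,cv); (25,21,cv)
final:
nodes: 0:V, 1:V, 2:V, 3:V, 5:V, 7:V, 8:V, 12:V, 13:V, 14:V, 15:T, 16:T, 17:T, 18:T, 19:V, 20:V, 21:V, 22:T, 23:T, 24:T, 25:T
edges: (15,0,cv); (15,12,cv); (15,14,cv); (16,1,cv); (16,12,cv); (16,13,cv); (17,8,cv); (17,13,cv); (17,14,cv); (18,12,cv); (18,13,cv); (18,14,cv); (22,0,cv); (22,19,cv); (22,21,cv); (23,5,cv); (23,19,cv); (23,20,cv); (24,8,cv); (24,20,cv); (24,21,cv); (25,19,cv); (25,20,cv); (25,21,cv)
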